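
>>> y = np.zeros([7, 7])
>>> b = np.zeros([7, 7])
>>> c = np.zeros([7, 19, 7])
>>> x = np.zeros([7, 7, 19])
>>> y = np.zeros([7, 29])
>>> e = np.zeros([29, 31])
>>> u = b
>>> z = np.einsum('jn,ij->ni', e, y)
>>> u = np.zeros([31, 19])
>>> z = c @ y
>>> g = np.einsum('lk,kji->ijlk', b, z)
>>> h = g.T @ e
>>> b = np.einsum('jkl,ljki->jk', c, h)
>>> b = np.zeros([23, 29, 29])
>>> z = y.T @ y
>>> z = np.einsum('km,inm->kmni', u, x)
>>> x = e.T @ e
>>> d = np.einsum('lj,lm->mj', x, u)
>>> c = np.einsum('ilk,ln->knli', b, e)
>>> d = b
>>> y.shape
(7, 29)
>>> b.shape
(23, 29, 29)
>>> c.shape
(29, 31, 29, 23)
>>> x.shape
(31, 31)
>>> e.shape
(29, 31)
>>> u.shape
(31, 19)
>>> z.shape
(31, 19, 7, 7)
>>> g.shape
(29, 19, 7, 7)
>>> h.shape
(7, 7, 19, 31)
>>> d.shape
(23, 29, 29)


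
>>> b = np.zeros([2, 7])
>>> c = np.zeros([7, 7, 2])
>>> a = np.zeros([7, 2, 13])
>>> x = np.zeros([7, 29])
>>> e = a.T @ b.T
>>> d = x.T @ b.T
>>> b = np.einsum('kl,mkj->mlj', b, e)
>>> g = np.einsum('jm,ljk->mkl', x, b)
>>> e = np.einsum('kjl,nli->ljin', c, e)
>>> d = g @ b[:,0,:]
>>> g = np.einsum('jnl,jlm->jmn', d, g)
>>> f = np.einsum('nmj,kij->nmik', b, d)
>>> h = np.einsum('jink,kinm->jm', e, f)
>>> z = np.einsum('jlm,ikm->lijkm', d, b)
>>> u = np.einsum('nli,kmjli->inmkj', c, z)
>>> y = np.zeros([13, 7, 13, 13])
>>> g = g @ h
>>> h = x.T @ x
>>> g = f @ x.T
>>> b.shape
(13, 7, 2)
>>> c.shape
(7, 7, 2)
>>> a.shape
(7, 2, 13)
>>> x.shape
(7, 29)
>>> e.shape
(2, 7, 2, 13)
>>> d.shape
(29, 2, 2)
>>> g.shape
(13, 7, 2, 7)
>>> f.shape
(13, 7, 2, 29)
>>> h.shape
(29, 29)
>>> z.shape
(2, 13, 29, 7, 2)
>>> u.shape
(2, 7, 13, 2, 29)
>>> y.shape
(13, 7, 13, 13)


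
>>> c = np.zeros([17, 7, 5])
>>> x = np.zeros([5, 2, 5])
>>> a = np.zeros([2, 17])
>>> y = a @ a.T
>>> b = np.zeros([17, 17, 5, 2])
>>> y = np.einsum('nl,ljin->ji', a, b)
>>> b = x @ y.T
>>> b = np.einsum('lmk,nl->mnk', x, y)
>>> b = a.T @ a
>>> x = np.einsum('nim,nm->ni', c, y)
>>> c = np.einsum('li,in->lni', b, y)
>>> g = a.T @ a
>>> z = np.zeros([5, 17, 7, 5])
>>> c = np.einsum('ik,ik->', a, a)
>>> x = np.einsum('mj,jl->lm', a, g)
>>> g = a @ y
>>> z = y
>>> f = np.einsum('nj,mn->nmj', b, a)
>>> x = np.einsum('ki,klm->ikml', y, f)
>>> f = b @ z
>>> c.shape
()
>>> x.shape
(5, 17, 17, 2)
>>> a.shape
(2, 17)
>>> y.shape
(17, 5)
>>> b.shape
(17, 17)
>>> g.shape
(2, 5)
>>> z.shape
(17, 5)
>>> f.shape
(17, 5)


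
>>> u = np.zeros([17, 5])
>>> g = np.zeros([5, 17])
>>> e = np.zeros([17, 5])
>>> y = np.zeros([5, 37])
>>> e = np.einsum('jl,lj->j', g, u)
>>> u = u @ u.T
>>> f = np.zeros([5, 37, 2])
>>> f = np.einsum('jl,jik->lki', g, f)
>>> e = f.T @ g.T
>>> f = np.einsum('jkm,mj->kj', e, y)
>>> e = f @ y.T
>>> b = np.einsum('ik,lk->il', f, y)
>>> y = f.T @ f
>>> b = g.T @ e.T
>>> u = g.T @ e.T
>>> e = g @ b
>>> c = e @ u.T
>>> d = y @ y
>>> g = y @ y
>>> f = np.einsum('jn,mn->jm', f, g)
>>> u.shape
(17, 2)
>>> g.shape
(37, 37)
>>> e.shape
(5, 2)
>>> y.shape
(37, 37)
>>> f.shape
(2, 37)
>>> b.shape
(17, 2)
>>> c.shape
(5, 17)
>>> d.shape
(37, 37)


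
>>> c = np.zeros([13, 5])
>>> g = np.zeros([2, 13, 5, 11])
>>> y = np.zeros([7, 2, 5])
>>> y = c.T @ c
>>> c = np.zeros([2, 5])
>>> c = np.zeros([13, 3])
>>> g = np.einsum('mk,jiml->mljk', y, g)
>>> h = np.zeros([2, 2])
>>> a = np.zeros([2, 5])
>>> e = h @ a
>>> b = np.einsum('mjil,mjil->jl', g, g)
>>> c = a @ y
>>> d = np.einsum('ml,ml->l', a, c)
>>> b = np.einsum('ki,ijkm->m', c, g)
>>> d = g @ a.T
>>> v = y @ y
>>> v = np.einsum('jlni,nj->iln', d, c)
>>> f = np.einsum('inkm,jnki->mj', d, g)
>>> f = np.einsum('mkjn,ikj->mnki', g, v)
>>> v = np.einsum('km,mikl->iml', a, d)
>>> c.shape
(2, 5)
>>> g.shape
(5, 11, 2, 5)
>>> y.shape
(5, 5)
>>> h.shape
(2, 2)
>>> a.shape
(2, 5)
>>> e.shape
(2, 5)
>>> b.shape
(5,)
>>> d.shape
(5, 11, 2, 2)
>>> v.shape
(11, 5, 2)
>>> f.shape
(5, 5, 11, 2)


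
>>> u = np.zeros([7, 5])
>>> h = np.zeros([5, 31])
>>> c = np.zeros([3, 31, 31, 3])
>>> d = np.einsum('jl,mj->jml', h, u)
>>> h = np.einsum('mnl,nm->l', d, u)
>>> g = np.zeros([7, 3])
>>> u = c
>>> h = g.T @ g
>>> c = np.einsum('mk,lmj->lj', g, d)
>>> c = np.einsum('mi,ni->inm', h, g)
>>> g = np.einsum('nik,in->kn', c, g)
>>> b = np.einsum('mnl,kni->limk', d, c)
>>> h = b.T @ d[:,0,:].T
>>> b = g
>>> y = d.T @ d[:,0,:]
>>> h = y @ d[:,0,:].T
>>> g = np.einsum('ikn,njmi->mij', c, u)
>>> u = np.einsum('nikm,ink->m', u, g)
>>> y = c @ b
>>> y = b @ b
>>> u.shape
(3,)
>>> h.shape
(31, 7, 5)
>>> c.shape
(3, 7, 3)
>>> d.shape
(5, 7, 31)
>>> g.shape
(31, 3, 31)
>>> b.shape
(3, 3)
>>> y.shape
(3, 3)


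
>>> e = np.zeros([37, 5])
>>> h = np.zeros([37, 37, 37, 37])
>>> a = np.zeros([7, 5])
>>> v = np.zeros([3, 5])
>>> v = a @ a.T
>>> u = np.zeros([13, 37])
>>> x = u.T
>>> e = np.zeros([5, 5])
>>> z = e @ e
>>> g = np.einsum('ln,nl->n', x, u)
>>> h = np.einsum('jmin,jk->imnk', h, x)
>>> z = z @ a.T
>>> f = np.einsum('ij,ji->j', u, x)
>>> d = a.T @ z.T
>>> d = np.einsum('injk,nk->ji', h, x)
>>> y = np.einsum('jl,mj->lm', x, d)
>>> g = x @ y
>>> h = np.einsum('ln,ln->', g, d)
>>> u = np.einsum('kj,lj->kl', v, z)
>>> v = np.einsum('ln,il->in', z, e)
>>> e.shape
(5, 5)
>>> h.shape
()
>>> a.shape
(7, 5)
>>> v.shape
(5, 7)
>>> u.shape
(7, 5)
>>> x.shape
(37, 13)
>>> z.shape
(5, 7)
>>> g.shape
(37, 37)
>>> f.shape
(37,)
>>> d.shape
(37, 37)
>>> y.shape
(13, 37)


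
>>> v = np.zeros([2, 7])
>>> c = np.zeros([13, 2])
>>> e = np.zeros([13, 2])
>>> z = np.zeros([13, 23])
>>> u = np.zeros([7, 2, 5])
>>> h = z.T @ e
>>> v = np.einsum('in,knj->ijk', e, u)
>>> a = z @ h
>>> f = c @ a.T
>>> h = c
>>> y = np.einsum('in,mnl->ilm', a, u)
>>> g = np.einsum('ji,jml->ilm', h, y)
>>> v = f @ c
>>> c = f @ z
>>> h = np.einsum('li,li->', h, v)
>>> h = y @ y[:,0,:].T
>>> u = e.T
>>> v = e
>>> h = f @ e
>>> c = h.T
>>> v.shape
(13, 2)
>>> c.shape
(2, 13)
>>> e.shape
(13, 2)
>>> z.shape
(13, 23)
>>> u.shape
(2, 13)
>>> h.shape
(13, 2)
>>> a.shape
(13, 2)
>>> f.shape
(13, 13)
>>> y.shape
(13, 5, 7)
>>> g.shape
(2, 7, 5)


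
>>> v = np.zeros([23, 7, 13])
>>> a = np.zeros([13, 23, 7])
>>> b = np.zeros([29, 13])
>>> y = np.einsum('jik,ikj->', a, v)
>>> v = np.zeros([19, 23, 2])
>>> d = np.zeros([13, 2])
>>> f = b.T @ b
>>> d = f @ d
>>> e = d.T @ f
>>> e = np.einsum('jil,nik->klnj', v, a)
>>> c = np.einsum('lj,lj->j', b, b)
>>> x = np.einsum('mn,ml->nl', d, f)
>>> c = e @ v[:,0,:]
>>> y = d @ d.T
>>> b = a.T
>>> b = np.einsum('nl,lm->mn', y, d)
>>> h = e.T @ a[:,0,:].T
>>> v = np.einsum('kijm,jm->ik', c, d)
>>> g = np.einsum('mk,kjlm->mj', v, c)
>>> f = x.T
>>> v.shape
(2, 7)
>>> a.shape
(13, 23, 7)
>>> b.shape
(2, 13)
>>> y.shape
(13, 13)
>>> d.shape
(13, 2)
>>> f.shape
(13, 2)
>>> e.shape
(7, 2, 13, 19)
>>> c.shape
(7, 2, 13, 2)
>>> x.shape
(2, 13)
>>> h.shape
(19, 13, 2, 13)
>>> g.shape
(2, 2)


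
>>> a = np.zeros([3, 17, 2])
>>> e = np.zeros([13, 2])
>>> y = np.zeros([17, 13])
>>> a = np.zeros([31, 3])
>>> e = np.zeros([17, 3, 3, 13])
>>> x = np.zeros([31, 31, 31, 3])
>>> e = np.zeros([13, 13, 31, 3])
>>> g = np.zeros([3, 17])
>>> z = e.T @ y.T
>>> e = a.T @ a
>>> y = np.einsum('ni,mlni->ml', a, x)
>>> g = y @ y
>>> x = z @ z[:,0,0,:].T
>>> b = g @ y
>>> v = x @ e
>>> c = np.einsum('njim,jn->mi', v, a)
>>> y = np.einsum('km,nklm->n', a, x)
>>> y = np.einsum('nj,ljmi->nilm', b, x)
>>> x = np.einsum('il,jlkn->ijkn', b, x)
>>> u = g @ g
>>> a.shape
(31, 3)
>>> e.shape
(3, 3)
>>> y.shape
(31, 3, 3, 13)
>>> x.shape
(31, 3, 13, 3)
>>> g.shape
(31, 31)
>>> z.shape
(3, 31, 13, 17)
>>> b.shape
(31, 31)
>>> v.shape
(3, 31, 13, 3)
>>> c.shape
(3, 13)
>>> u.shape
(31, 31)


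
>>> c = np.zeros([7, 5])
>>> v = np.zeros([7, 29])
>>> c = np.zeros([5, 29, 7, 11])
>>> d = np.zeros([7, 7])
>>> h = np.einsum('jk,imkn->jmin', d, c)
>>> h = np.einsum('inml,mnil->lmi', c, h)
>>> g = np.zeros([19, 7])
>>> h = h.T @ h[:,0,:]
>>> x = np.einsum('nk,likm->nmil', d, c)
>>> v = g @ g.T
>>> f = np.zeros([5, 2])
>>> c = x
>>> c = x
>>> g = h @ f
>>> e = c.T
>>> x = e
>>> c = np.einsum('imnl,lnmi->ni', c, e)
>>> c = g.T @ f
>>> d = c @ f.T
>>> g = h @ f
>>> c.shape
(2, 7, 2)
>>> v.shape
(19, 19)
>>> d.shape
(2, 7, 5)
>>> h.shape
(5, 7, 5)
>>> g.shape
(5, 7, 2)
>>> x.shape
(5, 29, 11, 7)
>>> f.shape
(5, 2)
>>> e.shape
(5, 29, 11, 7)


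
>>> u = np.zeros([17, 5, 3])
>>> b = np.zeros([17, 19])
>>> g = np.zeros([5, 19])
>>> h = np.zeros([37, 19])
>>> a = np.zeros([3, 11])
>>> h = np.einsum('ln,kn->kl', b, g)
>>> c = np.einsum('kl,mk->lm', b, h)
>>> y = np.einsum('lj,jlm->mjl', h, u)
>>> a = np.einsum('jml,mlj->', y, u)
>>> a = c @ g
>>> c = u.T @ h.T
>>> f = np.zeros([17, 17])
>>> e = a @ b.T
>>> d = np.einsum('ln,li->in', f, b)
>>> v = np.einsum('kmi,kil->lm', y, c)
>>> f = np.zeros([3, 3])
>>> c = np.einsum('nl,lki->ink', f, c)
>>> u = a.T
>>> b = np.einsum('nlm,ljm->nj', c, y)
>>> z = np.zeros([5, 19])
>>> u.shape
(19, 19)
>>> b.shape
(5, 17)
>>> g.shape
(5, 19)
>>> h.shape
(5, 17)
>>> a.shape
(19, 19)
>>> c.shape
(5, 3, 5)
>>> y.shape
(3, 17, 5)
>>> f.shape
(3, 3)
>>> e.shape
(19, 17)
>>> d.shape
(19, 17)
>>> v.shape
(5, 17)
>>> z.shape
(5, 19)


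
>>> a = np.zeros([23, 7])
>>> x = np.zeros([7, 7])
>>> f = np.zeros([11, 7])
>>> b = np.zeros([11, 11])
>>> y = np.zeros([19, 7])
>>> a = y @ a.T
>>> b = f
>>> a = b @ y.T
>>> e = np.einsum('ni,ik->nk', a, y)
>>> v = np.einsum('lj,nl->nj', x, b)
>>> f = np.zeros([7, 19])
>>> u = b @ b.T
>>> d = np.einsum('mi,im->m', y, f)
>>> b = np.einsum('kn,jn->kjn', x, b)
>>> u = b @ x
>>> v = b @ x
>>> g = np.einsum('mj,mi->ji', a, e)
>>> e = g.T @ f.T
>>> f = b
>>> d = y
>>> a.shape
(11, 19)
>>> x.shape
(7, 7)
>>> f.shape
(7, 11, 7)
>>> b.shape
(7, 11, 7)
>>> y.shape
(19, 7)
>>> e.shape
(7, 7)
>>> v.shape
(7, 11, 7)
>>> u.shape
(7, 11, 7)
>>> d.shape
(19, 7)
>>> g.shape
(19, 7)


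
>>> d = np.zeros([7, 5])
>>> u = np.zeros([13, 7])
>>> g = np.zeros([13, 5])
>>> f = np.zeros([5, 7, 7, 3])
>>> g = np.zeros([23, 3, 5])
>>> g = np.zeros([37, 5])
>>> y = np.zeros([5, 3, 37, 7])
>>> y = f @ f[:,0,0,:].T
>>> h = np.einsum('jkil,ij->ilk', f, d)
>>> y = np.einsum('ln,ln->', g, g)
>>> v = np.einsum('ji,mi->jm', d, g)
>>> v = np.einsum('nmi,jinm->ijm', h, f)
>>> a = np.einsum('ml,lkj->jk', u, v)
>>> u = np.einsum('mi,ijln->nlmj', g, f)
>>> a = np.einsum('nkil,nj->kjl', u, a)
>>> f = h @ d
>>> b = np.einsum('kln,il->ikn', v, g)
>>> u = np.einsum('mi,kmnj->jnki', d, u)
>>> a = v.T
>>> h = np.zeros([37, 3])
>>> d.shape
(7, 5)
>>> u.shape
(7, 37, 3, 5)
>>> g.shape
(37, 5)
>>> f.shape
(7, 3, 5)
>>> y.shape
()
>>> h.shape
(37, 3)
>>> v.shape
(7, 5, 3)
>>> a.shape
(3, 5, 7)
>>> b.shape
(37, 7, 3)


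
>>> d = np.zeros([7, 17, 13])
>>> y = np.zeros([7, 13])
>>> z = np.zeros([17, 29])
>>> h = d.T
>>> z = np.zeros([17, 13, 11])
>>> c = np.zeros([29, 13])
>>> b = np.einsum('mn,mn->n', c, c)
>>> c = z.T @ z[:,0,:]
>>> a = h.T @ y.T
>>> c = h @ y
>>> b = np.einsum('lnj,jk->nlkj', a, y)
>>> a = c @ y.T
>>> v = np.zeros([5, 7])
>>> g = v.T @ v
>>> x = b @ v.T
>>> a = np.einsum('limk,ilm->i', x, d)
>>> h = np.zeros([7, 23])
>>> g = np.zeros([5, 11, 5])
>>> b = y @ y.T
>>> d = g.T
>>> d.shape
(5, 11, 5)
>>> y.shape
(7, 13)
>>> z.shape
(17, 13, 11)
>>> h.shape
(7, 23)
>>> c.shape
(13, 17, 13)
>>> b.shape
(7, 7)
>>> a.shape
(7,)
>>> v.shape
(5, 7)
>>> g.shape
(5, 11, 5)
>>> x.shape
(17, 7, 13, 5)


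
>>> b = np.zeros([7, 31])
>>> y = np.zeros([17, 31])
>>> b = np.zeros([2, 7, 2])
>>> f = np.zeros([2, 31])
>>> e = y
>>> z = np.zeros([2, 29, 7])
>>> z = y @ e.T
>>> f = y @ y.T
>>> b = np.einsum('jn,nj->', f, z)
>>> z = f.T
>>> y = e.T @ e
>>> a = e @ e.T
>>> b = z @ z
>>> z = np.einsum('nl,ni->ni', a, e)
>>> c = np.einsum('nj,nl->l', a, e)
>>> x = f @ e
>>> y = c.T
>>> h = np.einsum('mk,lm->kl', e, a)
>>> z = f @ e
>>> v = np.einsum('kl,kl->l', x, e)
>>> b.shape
(17, 17)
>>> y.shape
(31,)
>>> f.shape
(17, 17)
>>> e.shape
(17, 31)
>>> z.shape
(17, 31)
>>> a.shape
(17, 17)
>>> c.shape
(31,)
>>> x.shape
(17, 31)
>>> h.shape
(31, 17)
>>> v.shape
(31,)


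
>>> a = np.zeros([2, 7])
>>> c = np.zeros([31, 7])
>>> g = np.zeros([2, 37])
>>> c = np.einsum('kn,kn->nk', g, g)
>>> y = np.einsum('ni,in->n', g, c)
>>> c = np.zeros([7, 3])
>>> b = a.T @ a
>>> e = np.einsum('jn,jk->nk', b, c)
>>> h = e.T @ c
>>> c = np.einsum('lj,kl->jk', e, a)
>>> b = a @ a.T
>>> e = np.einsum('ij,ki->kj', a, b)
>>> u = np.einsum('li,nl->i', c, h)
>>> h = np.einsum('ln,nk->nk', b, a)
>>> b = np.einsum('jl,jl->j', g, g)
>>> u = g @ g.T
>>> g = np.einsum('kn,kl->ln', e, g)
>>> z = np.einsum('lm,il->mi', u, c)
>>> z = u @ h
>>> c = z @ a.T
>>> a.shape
(2, 7)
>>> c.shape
(2, 2)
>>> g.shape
(37, 7)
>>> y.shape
(2,)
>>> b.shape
(2,)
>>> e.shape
(2, 7)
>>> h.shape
(2, 7)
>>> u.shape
(2, 2)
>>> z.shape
(2, 7)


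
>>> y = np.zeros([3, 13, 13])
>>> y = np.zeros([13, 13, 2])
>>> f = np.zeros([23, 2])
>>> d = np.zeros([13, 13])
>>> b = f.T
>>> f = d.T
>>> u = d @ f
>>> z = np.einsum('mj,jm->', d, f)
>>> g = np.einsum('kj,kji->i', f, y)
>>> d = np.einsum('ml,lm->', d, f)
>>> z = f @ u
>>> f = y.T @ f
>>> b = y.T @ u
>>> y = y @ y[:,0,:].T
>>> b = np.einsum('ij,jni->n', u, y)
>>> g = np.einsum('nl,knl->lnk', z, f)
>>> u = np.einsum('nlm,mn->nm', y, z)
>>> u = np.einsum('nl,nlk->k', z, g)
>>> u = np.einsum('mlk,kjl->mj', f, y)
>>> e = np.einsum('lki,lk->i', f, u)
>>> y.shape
(13, 13, 13)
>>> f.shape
(2, 13, 13)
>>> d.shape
()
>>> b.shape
(13,)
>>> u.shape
(2, 13)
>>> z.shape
(13, 13)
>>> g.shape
(13, 13, 2)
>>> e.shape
(13,)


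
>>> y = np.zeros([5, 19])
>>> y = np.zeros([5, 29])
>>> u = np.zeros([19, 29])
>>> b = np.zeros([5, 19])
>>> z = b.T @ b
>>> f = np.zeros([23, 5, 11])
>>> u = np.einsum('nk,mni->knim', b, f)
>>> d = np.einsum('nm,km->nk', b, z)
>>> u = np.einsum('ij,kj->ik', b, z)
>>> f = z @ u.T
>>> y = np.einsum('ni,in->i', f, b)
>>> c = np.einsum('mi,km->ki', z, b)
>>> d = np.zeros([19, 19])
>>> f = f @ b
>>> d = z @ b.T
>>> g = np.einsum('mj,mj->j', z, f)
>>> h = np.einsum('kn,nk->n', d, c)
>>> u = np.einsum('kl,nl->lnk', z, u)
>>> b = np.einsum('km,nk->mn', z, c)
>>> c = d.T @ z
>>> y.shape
(5,)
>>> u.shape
(19, 5, 19)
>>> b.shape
(19, 5)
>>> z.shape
(19, 19)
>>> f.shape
(19, 19)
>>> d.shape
(19, 5)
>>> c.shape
(5, 19)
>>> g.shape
(19,)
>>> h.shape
(5,)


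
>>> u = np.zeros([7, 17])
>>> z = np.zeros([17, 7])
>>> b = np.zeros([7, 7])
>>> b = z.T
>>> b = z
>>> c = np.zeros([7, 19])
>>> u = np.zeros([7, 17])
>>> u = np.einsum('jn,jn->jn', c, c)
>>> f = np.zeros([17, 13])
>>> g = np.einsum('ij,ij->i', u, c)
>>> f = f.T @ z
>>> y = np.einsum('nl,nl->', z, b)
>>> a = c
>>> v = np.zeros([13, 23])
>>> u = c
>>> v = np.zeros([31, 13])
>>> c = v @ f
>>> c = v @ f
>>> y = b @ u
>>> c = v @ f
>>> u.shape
(7, 19)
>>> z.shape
(17, 7)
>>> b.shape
(17, 7)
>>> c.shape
(31, 7)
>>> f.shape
(13, 7)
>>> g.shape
(7,)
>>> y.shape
(17, 19)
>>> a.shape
(7, 19)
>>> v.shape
(31, 13)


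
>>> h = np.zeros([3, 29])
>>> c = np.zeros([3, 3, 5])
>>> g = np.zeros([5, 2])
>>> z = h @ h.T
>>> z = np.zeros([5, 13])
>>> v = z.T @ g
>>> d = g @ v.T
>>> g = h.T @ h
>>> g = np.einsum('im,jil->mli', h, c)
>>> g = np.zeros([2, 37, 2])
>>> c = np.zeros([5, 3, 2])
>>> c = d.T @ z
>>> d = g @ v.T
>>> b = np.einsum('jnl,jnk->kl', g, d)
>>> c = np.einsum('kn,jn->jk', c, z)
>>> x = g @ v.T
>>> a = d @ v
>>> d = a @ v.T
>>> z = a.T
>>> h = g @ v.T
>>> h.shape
(2, 37, 13)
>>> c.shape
(5, 13)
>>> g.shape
(2, 37, 2)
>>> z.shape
(2, 37, 2)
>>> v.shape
(13, 2)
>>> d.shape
(2, 37, 13)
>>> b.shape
(13, 2)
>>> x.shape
(2, 37, 13)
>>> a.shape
(2, 37, 2)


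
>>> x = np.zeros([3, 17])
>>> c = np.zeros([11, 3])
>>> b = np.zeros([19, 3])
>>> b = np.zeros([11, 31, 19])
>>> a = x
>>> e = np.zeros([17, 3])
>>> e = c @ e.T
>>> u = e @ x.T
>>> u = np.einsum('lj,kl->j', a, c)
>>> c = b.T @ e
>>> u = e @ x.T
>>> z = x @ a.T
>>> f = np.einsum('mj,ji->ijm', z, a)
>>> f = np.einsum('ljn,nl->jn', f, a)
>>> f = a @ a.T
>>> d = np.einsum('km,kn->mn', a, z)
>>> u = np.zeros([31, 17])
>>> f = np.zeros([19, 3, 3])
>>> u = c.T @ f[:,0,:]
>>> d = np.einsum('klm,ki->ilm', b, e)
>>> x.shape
(3, 17)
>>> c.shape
(19, 31, 17)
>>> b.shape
(11, 31, 19)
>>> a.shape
(3, 17)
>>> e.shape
(11, 17)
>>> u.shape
(17, 31, 3)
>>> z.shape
(3, 3)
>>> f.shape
(19, 3, 3)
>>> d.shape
(17, 31, 19)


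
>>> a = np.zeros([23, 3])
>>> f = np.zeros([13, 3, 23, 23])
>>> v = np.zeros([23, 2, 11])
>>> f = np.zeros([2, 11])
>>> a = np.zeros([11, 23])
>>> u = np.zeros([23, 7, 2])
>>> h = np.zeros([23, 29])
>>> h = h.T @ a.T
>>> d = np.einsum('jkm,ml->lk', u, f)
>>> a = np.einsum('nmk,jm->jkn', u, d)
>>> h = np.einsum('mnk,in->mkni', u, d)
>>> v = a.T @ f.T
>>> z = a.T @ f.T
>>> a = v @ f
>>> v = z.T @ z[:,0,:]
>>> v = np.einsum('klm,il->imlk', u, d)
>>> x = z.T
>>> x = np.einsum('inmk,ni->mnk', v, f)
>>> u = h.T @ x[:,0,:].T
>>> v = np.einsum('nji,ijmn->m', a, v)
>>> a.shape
(23, 2, 11)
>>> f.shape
(2, 11)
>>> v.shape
(7,)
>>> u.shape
(11, 7, 2, 7)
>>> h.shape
(23, 2, 7, 11)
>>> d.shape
(11, 7)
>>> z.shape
(23, 2, 2)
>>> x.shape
(7, 2, 23)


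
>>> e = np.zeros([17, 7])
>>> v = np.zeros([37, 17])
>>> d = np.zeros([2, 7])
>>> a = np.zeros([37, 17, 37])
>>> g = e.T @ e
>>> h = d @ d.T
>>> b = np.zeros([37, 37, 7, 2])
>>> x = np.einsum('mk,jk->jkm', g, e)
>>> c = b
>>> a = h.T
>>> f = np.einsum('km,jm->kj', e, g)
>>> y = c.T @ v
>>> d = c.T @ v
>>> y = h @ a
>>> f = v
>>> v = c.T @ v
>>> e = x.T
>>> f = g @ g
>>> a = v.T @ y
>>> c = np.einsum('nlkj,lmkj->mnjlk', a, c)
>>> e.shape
(7, 7, 17)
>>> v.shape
(2, 7, 37, 17)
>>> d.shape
(2, 7, 37, 17)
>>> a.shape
(17, 37, 7, 2)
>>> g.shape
(7, 7)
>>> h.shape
(2, 2)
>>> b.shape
(37, 37, 7, 2)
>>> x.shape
(17, 7, 7)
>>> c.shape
(37, 17, 2, 37, 7)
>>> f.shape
(7, 7)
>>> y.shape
(2, 2)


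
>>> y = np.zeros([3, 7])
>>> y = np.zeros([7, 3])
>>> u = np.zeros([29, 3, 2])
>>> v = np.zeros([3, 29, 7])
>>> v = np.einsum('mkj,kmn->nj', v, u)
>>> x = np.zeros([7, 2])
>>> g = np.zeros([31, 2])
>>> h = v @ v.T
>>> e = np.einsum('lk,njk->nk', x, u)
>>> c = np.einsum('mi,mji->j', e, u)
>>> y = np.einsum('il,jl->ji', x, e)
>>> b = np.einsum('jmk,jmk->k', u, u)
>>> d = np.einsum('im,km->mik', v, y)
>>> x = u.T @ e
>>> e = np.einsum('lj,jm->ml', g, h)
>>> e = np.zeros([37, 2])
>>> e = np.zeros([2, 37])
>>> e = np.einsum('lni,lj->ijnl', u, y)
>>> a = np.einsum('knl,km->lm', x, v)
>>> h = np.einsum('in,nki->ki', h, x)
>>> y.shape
(29, 7)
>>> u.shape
(29, 3, 2)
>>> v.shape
(2, 7)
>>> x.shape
(2, 3, 2)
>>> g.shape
(31, 2)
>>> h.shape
(3, 2)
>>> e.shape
(2, 7, 3, 29)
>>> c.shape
(3,)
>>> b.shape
(2,)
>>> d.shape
(7, 2, 29)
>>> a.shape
(2, 7)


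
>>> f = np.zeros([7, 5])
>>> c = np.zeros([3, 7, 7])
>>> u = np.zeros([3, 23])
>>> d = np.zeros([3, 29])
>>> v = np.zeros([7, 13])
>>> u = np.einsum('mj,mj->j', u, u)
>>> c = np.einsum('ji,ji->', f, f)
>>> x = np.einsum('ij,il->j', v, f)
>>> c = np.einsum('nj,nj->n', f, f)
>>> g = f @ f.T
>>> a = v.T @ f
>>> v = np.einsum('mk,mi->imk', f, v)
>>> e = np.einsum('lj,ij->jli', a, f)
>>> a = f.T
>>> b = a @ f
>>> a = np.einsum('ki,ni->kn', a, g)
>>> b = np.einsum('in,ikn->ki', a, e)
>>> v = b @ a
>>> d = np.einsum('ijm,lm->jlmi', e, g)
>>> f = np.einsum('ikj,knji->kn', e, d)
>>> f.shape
(13, 7)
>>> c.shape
(7,)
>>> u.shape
(23,)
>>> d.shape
(13, 7, 7, 5)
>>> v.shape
(13, 7)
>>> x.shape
(13,)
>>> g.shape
(7, 7)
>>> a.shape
(5, 7)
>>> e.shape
(5, 13, 7)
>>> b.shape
(13, 5)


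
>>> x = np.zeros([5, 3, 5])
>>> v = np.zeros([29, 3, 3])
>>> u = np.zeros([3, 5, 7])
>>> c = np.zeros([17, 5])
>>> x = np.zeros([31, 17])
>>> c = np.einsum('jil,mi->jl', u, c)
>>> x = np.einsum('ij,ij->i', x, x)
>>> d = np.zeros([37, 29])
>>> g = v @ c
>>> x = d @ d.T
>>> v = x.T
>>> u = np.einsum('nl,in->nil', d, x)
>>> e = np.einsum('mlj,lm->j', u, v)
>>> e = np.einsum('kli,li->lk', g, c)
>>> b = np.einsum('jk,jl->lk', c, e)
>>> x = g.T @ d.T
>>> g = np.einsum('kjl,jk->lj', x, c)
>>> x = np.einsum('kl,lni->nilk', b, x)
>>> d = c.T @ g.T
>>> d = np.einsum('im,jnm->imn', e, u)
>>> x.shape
(3, 37, 7, 29)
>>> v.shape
(37, 37)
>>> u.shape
(37, 37, 29)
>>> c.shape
(3, 7)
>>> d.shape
(3, 29, 37)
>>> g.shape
(37, 3)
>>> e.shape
(3, 29)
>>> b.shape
(29, 7)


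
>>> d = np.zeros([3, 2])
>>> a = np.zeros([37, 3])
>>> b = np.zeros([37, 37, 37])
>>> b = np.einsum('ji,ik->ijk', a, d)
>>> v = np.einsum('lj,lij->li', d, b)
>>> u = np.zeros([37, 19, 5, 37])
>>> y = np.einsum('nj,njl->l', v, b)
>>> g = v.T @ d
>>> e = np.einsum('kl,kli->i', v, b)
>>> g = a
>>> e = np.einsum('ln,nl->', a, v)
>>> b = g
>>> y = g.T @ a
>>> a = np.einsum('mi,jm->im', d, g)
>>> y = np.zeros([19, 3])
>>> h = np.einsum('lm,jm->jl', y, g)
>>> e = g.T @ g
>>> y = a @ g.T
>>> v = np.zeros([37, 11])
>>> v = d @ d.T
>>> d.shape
(3, 2)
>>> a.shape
(2, 3)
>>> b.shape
(37, 3)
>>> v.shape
(3, 3)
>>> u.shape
(37, 19, 5, 37)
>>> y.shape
(2, 37)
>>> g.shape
(37, 3)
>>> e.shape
(3, 3)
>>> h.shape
(37, 19)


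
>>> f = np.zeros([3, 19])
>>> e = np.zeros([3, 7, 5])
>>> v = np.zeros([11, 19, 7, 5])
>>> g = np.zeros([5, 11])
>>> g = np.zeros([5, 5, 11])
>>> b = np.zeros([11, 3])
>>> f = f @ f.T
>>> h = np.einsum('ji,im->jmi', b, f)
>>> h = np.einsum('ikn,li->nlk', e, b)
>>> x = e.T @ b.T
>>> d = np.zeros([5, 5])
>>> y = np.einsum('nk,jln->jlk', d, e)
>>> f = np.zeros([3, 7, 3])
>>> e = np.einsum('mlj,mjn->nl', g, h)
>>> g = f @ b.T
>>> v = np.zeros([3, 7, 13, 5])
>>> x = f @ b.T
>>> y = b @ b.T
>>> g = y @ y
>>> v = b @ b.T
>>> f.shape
(3, 7, 3)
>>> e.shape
(7, 5)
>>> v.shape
(11, 11)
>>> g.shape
(11, 11)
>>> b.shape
(11, 3)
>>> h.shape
(5, 11, 7)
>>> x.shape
(3, 7, 11)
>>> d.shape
(5, 5)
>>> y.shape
(11, 11)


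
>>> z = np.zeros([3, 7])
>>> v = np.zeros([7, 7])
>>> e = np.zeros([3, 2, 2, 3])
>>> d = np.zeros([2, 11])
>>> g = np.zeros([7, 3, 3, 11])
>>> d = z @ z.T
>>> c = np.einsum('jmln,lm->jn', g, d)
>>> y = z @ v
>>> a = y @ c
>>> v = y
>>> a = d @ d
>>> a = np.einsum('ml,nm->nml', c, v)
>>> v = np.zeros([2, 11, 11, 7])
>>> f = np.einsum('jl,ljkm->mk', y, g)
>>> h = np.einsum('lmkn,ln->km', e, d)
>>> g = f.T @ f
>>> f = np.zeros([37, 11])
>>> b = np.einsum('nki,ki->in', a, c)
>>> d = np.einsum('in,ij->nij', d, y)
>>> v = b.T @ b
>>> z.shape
(3, 7)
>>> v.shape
(3, 3)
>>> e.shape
(3, 2, 2, 3)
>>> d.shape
(3, 3, 7)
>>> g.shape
(3, 3)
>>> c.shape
(7, 11)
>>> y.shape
(3, 7)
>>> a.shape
(3, 7, 11)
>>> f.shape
(37, 11)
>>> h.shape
(2, 2)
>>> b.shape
(11, 3)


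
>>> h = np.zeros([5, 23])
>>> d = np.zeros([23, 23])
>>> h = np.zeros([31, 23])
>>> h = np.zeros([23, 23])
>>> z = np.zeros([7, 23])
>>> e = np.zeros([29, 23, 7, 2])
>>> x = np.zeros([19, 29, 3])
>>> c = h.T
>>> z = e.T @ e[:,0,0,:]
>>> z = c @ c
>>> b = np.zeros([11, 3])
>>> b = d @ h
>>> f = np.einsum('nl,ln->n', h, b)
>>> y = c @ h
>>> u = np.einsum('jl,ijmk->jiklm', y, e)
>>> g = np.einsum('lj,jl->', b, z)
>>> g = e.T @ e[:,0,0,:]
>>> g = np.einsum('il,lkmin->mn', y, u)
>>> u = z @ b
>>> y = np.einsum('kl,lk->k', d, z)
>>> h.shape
(23, 23)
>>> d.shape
(23, 23)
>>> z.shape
(23, 23)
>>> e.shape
(29, 23, 7, 2)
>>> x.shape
(19, 29, 3)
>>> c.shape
(23, 23)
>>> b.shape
(23, 23)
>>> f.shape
(23,)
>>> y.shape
(23,)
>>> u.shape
(23, 23)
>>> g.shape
(2, 7)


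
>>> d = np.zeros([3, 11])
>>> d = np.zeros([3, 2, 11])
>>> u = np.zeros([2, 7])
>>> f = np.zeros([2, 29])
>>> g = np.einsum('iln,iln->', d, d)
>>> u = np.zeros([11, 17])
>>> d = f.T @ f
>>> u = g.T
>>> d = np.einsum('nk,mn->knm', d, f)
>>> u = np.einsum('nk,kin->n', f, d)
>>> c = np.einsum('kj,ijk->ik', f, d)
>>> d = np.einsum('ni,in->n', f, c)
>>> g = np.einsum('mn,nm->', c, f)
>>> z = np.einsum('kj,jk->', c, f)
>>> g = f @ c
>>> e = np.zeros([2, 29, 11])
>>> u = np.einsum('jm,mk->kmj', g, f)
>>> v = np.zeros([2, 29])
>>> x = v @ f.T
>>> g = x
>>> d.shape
(2,)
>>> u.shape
(29, 2, 2)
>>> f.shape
(2, 29)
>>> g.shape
(2, 2)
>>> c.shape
(29, 2)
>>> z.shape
()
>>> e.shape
(2, 29, 11)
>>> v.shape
(2, 29)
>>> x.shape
(2, 2)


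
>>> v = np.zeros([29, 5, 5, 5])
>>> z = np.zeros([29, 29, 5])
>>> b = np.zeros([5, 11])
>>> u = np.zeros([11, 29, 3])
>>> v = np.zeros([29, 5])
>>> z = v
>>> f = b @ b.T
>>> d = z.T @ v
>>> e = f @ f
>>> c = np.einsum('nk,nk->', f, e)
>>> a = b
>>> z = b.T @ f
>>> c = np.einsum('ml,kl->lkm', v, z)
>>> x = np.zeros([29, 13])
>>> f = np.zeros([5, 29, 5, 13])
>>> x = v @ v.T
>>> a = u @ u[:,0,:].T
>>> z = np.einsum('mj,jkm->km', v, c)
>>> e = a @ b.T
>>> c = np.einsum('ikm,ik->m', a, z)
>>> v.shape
(29, 5)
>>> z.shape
(11, 29)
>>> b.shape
(5, 11)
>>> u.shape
(11, 29, 3)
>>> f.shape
(5, 29, 5, 13)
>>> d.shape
(5, 5)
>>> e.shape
(11, 29, 5)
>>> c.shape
(11,)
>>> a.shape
(11, 29, 11)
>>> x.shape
(29, 29)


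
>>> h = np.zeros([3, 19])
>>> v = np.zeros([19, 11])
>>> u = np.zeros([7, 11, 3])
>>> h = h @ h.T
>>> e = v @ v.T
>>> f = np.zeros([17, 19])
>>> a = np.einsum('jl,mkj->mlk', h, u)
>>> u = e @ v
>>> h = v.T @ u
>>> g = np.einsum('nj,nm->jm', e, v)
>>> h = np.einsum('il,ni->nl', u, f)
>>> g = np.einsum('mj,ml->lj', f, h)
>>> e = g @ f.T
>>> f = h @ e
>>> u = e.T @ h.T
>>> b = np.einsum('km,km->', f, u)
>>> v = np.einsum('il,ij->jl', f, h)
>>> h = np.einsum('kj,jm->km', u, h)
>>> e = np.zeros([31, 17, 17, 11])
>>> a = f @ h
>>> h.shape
(17, 11)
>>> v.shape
(11, 17)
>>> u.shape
(17, 17)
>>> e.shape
(31, 17, 17, 11)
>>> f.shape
(17, 17)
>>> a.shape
(17, 11)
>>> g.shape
(11, 19)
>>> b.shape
()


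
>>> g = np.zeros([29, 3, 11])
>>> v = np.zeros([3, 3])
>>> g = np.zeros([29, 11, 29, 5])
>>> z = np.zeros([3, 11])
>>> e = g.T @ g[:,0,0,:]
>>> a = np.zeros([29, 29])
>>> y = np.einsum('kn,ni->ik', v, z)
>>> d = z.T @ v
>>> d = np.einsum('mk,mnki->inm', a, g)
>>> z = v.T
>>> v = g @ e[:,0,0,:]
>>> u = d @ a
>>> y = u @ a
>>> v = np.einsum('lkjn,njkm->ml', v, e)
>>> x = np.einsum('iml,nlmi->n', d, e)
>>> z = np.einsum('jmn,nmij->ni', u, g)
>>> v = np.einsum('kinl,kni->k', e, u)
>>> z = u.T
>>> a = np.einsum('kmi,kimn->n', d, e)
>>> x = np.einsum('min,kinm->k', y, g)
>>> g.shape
(29, 11, 29, 5)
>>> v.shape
(5,)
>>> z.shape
(29, 11, 5)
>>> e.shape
(5, 29, 11, 5)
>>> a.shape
(5,)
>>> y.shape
(5, 11, 29)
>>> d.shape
(5, 11, 29)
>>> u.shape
(5, 11, 29)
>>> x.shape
(29,)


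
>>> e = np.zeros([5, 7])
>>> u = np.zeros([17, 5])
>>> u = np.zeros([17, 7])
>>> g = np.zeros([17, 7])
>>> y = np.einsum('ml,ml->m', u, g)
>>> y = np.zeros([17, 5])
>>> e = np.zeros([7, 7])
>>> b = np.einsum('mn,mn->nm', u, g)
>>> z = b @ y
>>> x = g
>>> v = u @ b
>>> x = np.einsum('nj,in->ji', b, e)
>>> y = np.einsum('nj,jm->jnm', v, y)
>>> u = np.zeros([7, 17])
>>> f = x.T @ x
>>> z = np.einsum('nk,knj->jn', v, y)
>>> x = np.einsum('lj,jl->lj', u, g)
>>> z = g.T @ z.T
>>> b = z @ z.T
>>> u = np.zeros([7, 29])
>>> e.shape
(7, 7)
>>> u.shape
(7, 29)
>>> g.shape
(17, 7)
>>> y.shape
(17, 17, 5)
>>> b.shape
(7, 7)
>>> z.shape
(7, 5)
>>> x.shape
(7, 17)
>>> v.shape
(17, 17)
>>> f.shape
(7, 7)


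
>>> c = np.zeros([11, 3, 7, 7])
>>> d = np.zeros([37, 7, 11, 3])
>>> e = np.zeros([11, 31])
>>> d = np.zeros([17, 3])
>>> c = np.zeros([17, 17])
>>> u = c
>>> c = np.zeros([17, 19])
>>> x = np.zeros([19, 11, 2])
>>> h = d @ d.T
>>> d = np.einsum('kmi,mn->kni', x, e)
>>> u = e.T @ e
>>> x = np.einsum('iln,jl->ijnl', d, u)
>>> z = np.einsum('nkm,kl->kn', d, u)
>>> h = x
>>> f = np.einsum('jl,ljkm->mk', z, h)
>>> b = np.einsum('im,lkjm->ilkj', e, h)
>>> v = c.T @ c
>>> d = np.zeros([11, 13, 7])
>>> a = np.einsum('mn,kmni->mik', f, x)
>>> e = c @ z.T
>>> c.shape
(17, 19)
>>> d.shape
(11, 13, 7)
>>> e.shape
(17, 31)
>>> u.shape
(31, 31)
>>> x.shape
(19, 31, 2, 31)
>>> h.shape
(19, 31, 2, 31)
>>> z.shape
(31, 19)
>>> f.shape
(31, 2)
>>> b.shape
(11, 19, 31, 2)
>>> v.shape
(19, 19)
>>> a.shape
(31, 31, 19)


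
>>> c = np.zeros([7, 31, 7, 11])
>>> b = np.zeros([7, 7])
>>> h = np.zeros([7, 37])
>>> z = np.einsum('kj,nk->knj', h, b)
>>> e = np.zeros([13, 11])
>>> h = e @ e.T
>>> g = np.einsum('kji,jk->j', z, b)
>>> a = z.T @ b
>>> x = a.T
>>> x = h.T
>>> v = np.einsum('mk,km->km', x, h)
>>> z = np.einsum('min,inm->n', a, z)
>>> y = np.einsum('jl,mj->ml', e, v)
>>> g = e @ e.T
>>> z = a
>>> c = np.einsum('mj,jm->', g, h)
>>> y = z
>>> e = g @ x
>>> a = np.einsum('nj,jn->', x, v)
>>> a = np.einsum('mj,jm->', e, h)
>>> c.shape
()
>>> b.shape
(7, 7)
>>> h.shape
(13, 13)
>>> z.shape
(37, 7, 7)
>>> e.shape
(13, 13)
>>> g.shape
(13, 13)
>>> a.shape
()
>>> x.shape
(13, 13)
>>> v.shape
(13, 13)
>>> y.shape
(37, 7, 7)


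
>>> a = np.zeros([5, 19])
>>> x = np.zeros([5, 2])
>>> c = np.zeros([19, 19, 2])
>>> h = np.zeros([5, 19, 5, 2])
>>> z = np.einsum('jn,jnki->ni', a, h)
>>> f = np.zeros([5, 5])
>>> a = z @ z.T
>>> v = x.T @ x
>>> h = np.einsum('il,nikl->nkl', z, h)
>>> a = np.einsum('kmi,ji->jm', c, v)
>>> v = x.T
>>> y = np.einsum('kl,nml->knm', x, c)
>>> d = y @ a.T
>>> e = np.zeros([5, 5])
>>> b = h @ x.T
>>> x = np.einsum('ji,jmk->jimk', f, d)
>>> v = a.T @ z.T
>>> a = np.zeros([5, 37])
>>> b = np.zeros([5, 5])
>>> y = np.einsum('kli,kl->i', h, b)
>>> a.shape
(5, 37)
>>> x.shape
(5, 5, 19, 2)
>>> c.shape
(19, 19, 2)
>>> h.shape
(5, 5, 2)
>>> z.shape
(19, 2)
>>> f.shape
(5, 5)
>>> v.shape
(19, 19)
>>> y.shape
(2,)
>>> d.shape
(5, 19, 2)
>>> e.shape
(5, 5)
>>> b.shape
(5, 5)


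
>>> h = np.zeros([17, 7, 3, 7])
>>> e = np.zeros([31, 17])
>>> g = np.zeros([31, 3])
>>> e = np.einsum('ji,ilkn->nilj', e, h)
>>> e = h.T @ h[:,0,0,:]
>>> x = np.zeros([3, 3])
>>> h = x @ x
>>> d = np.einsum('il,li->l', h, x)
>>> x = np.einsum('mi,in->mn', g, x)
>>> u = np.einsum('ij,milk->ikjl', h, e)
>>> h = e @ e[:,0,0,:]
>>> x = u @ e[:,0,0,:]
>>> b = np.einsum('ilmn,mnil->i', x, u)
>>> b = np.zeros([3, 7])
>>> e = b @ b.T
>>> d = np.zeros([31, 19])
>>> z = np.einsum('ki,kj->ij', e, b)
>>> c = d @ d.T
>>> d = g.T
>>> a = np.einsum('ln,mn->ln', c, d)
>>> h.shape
(7, 3, 7, 7)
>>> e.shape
(3, 3)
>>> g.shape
(31, 3)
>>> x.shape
(3, 7, 3, 7)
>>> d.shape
(3, 31)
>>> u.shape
(3, 7, 3, 7)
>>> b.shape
(3, 7)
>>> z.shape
(3, 7)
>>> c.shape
(31, 31)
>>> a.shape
(31, 31)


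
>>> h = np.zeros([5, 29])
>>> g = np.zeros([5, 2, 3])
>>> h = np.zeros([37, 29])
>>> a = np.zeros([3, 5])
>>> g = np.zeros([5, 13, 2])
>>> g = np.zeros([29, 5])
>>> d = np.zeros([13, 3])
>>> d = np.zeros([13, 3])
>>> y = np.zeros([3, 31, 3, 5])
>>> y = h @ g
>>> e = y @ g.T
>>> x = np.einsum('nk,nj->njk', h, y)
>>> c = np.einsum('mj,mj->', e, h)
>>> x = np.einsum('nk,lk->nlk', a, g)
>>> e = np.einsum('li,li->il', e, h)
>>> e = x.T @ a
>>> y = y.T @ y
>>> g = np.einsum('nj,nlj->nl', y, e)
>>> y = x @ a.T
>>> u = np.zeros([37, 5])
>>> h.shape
(37, 29)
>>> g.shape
(5, 29)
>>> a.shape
(3, 5)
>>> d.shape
(13, 3)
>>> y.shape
(3, 29, 3)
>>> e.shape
(5, 29, 5)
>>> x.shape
(3, 29, 5)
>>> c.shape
()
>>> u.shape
(37, 5)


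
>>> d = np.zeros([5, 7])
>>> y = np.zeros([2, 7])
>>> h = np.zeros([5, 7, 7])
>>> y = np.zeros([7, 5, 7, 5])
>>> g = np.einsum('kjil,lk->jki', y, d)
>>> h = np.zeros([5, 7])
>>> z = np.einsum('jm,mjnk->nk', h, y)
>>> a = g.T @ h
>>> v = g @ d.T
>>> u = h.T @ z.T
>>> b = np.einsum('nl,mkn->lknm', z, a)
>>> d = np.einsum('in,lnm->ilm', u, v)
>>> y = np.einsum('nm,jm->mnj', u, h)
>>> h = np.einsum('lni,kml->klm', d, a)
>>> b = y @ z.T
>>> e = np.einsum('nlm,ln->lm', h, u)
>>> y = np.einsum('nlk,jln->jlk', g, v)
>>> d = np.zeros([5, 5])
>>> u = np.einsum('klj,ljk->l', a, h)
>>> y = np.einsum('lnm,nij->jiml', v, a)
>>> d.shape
(5, 5)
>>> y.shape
(7, 7, 5, 5)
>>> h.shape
(7, 7, 7)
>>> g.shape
(5, 7, 7)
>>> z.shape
(7, 5)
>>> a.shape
(7, 7, 7)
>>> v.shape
(5, 7, 5)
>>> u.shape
(7,)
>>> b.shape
(7, 7, 7)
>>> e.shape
(7, 7)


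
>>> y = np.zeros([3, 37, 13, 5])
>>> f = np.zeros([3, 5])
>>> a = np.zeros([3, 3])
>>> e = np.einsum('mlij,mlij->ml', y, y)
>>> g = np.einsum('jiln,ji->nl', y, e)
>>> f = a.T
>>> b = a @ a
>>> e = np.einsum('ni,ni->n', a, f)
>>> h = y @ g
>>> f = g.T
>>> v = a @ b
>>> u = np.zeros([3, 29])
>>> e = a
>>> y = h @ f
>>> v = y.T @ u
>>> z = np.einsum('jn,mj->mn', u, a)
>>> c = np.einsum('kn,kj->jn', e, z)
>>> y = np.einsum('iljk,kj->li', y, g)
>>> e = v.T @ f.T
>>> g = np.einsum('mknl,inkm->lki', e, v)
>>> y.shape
(37, 3)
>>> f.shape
(13, 5)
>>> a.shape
(3, 3)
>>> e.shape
(29, 37, 13, 13)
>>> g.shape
(13, 37, 5)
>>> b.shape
(3, 3)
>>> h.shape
(3, 37, 13, 13)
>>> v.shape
(5, 13, 37, 29)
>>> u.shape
(3, 29)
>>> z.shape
(3, 29)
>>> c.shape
(29, 3)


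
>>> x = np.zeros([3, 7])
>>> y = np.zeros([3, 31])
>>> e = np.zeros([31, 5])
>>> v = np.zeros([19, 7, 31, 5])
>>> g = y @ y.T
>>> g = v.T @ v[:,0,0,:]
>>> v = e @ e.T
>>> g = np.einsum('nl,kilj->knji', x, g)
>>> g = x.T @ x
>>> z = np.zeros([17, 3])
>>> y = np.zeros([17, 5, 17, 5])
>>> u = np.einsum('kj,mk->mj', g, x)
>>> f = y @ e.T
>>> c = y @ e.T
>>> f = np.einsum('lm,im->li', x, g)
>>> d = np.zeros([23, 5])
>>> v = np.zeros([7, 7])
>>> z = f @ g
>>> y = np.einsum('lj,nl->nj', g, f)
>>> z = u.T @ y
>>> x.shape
(3, 7)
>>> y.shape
(3, 7)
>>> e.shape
(31, 5)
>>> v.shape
(7, 7)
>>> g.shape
(7, 7)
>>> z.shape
(7, 7)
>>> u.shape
(3, 7)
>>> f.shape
(3, 7)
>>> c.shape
(17, 5, 17, 31)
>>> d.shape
(23, 5)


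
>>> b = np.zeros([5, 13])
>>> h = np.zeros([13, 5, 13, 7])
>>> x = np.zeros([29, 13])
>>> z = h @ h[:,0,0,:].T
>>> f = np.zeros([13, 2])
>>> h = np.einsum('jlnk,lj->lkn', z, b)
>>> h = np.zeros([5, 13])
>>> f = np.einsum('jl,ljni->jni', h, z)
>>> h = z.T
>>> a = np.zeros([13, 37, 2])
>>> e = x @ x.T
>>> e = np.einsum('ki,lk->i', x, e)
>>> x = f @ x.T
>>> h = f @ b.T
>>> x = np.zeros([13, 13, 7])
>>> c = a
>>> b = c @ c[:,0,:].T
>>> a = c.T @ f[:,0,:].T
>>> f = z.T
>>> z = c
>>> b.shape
(13, 37, 13)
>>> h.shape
(5, 13, 5)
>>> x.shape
(13, 13, 7)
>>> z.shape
(13, 37, 2)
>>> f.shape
(13, 13, 5, 13)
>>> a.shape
(2, 37, 5)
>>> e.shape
(13,)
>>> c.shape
(13, 37, 2)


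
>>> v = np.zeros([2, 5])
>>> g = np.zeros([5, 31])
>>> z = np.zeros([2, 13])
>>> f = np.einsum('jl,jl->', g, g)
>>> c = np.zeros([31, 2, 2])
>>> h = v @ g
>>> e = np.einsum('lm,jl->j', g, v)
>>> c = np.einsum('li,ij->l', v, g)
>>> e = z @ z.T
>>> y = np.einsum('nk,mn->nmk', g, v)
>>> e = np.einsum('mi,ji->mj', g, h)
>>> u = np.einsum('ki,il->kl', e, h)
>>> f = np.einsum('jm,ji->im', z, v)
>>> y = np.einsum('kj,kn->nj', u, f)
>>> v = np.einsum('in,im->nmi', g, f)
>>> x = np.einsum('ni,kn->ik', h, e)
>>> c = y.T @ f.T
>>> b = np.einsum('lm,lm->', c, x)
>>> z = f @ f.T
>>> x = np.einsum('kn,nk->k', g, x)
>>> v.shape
(31, 13, 5)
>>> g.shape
(5, 31)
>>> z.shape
(5, 5)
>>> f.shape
(5, 13)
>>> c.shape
(31, 5)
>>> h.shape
(2, 31)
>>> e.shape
(5, 2)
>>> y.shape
(13, 31)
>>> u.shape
(5, 31)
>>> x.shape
(5,)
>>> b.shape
()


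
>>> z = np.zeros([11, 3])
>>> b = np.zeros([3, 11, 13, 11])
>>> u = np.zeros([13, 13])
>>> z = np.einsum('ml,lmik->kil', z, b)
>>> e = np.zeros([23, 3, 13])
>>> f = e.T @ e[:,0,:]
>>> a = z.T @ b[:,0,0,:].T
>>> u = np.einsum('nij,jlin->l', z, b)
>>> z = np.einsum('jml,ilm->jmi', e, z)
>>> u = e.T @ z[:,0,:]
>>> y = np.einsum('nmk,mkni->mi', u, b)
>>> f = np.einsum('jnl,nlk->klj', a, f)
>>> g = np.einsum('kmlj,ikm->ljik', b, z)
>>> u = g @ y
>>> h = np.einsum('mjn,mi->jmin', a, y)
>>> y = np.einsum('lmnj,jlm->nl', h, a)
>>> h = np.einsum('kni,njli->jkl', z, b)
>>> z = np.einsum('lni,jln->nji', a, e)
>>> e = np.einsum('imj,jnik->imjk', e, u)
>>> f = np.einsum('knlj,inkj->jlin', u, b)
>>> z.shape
(13, 23, 3)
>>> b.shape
(3, 11, 13, 11)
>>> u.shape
(13, 11, 23, 11)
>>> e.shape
(23, 3, 13, 11)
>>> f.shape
(11, 23, 3, 11)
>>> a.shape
(3, 13, 3)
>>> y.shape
(11, 13)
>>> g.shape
(13, 11, 23, 3)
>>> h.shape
(11, 23, 13)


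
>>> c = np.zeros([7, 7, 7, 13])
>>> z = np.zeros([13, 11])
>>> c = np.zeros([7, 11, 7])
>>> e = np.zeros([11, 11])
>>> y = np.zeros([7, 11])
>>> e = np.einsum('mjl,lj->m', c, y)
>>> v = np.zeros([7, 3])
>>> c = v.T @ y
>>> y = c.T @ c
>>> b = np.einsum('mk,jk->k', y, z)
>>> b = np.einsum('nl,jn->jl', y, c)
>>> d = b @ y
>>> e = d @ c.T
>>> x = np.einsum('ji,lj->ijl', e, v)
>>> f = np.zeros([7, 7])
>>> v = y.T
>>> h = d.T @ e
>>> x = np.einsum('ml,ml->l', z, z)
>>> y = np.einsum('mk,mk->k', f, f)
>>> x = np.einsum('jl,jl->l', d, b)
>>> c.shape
(3, 11)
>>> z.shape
(13, 11)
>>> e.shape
(3, 3)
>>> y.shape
(7,)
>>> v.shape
(11, 11)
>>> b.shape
(3, 11)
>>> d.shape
(3, 11)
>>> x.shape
(11,)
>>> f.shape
(7, 7)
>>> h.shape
(11, 3)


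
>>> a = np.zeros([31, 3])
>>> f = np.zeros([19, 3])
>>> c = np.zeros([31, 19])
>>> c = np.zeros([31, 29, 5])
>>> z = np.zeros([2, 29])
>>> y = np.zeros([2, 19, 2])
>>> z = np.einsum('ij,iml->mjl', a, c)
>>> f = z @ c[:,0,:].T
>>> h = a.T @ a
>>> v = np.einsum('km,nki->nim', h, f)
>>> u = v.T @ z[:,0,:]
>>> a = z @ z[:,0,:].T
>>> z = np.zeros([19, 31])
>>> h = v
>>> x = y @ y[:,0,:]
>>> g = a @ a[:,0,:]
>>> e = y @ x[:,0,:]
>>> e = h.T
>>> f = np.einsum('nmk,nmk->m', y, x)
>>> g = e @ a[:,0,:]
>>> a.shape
(29, 3, 29)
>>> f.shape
(19,)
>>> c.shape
(31, 29, 5)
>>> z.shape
(19, 31)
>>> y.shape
(2, 19, 2)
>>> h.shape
(29, 31, 3)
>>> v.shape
(29, 31, 3)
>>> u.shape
(3, 31, 5)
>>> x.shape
(2, 19, 2)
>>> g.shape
(3, 31, 29)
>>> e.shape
(3, 31, 29)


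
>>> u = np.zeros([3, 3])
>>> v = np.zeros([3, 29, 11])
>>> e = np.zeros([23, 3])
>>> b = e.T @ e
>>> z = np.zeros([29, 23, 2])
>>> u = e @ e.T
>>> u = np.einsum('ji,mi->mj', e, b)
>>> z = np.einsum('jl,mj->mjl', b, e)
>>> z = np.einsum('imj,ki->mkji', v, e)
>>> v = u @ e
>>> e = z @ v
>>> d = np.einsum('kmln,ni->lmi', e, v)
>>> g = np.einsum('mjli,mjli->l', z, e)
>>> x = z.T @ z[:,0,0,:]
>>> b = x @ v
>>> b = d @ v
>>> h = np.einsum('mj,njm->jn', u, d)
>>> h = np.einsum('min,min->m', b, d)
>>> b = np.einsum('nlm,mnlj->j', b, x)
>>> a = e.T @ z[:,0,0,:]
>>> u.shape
(3, 23)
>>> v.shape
(3, 3)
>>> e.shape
(29, 23, 11, 3)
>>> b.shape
(3,)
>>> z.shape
(29, 23, 11, 3)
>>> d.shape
(11, 23, 3)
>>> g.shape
(11,)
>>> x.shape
(3, 11, 23, 3)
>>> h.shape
(11,)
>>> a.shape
(3, 11, 23, 3)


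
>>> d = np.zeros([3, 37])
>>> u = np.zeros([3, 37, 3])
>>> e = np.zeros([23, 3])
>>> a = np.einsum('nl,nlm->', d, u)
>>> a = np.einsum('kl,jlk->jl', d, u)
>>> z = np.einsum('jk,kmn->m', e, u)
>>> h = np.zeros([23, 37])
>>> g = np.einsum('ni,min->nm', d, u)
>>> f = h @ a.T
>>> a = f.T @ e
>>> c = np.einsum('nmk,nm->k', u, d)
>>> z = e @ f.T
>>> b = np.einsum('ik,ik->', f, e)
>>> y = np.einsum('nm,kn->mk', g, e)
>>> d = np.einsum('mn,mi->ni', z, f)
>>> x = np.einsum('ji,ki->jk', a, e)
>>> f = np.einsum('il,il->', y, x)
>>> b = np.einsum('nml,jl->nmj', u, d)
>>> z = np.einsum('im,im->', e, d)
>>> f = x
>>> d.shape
(23, 3)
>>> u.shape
(3, 37, 3)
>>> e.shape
(23, 3)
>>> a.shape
(3, 3)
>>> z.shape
()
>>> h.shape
(23, 37)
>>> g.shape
(3, 3)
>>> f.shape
(3, 23)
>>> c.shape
(3,)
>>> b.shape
(3, 37, 23)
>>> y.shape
(3, 23)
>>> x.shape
(3, 23)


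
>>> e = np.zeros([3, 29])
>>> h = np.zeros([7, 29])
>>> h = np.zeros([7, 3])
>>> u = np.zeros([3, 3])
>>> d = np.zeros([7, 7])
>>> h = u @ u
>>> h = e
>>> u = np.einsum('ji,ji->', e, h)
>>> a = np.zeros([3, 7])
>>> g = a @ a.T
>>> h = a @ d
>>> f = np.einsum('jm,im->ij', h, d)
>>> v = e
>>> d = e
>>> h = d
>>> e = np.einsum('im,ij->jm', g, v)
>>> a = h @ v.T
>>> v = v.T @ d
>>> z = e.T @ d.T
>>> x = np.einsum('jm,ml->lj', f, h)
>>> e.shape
(29, 3)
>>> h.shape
(3, 29)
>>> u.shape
()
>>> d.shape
(3, 29)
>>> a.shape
(3, 3)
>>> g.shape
(3, 3)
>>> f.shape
(7, 3)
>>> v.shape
(29, 29)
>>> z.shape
(3, 3)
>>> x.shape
(29, 7)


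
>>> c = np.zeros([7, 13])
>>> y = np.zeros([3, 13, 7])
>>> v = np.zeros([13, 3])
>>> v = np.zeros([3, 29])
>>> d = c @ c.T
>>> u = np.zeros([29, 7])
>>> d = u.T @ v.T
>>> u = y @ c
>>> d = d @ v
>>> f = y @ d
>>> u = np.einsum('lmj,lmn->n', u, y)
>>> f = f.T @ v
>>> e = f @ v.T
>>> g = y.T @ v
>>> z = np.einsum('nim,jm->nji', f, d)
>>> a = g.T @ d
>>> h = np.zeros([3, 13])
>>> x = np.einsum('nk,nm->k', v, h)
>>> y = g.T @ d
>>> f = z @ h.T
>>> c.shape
(7, 13)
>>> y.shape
(29, 13, 29)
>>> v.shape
(3, 29)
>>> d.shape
(7, 29)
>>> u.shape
(7,)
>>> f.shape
(29, 7, 3)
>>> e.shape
(29, 13, 3)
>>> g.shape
(7, 13, 29)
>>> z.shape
(29, 7, 13)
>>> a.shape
(29, 13, 29)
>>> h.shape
(3, 13)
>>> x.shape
(29,)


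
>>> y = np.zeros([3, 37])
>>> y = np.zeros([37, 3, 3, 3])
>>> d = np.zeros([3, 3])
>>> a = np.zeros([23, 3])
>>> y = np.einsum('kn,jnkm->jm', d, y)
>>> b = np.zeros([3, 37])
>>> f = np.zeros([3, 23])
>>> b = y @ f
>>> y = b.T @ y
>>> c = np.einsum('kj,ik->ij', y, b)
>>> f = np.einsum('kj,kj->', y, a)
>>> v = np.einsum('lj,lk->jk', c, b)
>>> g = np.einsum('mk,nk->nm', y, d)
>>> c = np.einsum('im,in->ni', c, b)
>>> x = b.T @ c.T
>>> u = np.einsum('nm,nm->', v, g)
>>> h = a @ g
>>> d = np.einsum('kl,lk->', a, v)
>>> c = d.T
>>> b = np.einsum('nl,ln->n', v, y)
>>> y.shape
(23, 3)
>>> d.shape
()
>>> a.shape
(23, 3)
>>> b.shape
(3,)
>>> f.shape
()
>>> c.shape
()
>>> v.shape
(3, 23)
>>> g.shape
(3, 23)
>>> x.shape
(23, 23)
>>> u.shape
()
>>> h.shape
(23, 23)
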